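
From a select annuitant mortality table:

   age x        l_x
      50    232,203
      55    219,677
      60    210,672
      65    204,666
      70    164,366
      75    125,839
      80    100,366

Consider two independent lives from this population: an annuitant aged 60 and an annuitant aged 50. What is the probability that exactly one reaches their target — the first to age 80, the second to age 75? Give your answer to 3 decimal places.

p₁ = l_80/l_60 = 100,366/210,672 = 0.476409; p₂ = l_75/l_50 = 125,839/232,203 = 0.541935.
P(exactly one) = p₁(1−p₂) + (1−p₁)p₂ = 0.218226 + 0.283752 = 0.501979.

0.502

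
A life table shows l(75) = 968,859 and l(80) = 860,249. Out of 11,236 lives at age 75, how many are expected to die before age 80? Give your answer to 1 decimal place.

The relevant probability is 1 − 860,249/968,859 = 0.112101.
Expected number = 11,236 × 0.112101 = 1259.6.

1259.6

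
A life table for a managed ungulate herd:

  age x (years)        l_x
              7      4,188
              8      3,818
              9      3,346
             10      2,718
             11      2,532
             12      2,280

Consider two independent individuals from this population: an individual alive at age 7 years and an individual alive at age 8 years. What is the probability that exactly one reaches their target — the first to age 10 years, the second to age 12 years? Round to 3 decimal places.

0.471

p₁ = l_10/l_7 = 2,718/4,188 = 0.648997; p₂ = l_12/l_8 = 2,280/3,818 = 0.597171.
P(exactly one) = p₁(1−p₂) + (1−p₁)p₂ = 0.261435 + 0.209609 = 0.471044.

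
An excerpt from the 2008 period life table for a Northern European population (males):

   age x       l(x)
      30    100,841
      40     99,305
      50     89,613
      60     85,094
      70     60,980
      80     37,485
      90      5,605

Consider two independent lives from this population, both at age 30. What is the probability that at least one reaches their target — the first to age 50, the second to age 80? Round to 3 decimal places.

p₁ = l(50)/l(30) = 89,613/100,841 = 0.888656; p₂ = l(80)/l(30) = 37,485/100,841 = 0.371724.
P(at least one) = 1 − (1−p₁)(1−p₂) = 1 − 0.111344 × 0.628276 = 0.930045.

0.930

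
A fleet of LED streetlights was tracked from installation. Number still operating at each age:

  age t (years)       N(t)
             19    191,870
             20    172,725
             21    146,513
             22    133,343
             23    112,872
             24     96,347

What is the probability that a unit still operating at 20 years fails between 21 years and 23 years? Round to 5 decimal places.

0.19477

This is the probability of reaching 21 but not 23, conditional on being operational at 20: (N(21) − N(23)) / N(20).
= (146,513 − 112,872) / 172,725 = 33,641 / 172,725 = 0.194766.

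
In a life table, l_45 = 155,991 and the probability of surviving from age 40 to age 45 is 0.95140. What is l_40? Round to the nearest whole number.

163959

l_40 = l_45 / p = 155,991 / 0.95140 = 163959.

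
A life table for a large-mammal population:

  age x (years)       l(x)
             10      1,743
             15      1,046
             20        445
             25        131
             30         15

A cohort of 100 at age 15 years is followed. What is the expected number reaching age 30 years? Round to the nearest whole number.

1

The relevant probability is 15/1,046 = 0.014340.
Expected number = 100 × 0.014340 = 1.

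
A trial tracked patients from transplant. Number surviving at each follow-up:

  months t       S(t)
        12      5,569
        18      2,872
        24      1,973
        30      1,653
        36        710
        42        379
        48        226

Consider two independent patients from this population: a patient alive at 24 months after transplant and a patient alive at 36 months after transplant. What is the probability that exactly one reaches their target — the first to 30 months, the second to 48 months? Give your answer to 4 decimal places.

0.6228

p₁ = S(30)/S(24) = 1,653/1,973 = 0.837810; p₂ = S(48)/S(36) = 226/710 = 0.318310.
P(exactly one) = p₁(1−p₂) + (1−p₁)p₂ = 0.571127 + 0.051627 = 0.622753.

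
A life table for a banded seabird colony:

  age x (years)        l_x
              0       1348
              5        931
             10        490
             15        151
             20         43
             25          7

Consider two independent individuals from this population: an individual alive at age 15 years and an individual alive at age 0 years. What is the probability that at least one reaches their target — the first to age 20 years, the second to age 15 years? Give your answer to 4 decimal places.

0.3649

p₁ = l_20/l_15 = 43/151 = 0.284768; p₂ = l_15/l_0 = 151/1348 = 0.112018.
P(at least one) = 1 − (1−p₁)(1−p₂) = 1 − 0.715232 × 0.887982 = 0.364887.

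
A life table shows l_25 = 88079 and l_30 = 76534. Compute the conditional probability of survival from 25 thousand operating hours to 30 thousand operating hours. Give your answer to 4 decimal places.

The conditional survival probability is l_30/l_25 = 76534/88079 = 0.868924.

0.8689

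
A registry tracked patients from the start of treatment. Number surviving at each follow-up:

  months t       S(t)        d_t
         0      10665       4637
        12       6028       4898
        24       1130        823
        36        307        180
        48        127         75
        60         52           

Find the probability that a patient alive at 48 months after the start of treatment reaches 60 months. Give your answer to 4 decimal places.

The conditional survival probability is S(60)/S(48) = 52/127 = 0.409449.

0.4094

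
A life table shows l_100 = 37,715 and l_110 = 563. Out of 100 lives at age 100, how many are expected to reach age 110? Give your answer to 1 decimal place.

The relevant probability is 563/37,715 = 0.014928.
Expected number = 100 × 0.014928 = 1.5.

1.5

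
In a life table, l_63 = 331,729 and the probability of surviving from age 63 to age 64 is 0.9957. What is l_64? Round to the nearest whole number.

330303

l_64 = l_63 × p = 331,729 × 0.9957 = 330303.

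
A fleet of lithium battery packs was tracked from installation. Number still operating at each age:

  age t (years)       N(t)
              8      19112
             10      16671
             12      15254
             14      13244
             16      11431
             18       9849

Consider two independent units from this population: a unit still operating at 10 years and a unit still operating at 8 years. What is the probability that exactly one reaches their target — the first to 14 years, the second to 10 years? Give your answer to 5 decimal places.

p₁ = N(14)/N(10) = 13244/16671 = 0.794433; p₂ = N(10)/N(8) = 16671/19112 = 0.872279.
P(exactly one) = p₁(1−p₂) + (1−p₁)p₂ = 0.101466 + 0.179312 = 0.280778.

0.28078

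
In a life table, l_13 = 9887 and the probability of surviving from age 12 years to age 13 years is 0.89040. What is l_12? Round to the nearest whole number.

l_12 = l_13 / p = 9887 / 0.89040 = 11104.

11104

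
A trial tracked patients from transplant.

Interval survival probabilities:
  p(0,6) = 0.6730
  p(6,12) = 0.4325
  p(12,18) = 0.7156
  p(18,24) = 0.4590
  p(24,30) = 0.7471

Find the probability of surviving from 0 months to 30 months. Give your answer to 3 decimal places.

0.071

P(survive 0→30) = 0.6730 × 0.4325 × 0.7156 × 0.4590 × 0.7471.
= 0.071427.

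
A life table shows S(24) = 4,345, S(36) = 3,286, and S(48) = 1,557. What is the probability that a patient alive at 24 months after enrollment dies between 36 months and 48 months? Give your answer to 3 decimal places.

This is the probability of reaching 36 but not 48, conditional on being alive at 24: (S(36) − S(48)) / S(24).
= (3,286 − 1,557) / 4,345 = 1,729 / 4,345 = 0.397929.

0.398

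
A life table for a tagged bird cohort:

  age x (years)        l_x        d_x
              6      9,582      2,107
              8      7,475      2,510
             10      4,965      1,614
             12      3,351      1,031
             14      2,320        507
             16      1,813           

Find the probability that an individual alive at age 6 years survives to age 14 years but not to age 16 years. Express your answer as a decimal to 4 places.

This is the probability of reaching 14 but not 16, conditional on being alive at 6: (l_14 − l_16) / l_6.
= (2,320 − 1,813) / 9,582 = 507 / 9,582 = 0.052912.

0.0529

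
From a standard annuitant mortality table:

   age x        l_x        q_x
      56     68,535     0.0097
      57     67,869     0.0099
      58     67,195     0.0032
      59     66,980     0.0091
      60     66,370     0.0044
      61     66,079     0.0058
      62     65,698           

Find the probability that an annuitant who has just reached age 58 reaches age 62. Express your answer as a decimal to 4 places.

0.9777

We want 4p58 = l_62/l_58.
The conditional survival probability is l_62/l_58 = 65,698/67,195 = 0.977722.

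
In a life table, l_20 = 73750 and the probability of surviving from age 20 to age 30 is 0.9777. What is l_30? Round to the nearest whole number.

72105

l_30 = l_20 × p = 73750 × 0.9777 = 72105.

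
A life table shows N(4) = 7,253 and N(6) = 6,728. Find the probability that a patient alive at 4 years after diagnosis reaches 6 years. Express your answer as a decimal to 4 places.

The conditional survival probability is N(6)/N(4) = 6,728/7,253 = 0.927616.

0.9276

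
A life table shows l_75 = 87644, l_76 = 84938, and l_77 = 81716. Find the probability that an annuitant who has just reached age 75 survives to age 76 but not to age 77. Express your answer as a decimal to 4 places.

0.0368

We want 1|1q75 = (l_76 − l_77)/l_75.
This is the probability of reaching 76 but not 77, conditional on being alive at 75: (l_76 − l_77) / l_75.
= (84938 − 81716) / 87644 = 3222 / 87644 = 0.036762.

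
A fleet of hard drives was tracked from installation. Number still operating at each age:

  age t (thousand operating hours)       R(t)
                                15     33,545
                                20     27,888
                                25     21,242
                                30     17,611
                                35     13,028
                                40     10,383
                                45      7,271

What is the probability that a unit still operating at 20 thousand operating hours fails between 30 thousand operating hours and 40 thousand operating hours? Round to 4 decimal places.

This is the probability of reaching 30 but not 40, conditional on being operational at 20: (R(30) − R(40)) / R(20).
= (17,611 − 10,383) / 27,888 = 7,228 / 27,888 = 0.259180.

0.2592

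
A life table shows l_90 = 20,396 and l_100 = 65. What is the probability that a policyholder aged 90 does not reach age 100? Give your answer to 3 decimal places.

P(die before 100 | alive at 90) = 1 − l_100/l_90 = 1 − 65/20,396 = (20,331)/20,396 = 0.996813.

0.997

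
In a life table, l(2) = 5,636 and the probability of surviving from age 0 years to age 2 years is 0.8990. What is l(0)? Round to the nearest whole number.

l(0) = l(2) / p = 5,636 / 0.8990 = 6269.

6269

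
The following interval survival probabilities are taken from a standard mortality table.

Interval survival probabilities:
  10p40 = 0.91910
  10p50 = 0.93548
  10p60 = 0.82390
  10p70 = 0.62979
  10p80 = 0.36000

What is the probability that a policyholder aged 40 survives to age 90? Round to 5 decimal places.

Chaining the interval survival probabilities: 0.91910 × 0.93548 × 0.82390 × 0.62979 × 0.36000.
= 0.160609.

0.16061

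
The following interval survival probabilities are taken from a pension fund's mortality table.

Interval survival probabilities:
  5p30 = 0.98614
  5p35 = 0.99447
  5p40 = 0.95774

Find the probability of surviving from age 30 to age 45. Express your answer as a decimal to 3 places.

Survival from 30 to 45 is the product of surviving each interval: 0.98614 × 0.99447 × 0.95774.
= 0.939243.

0.939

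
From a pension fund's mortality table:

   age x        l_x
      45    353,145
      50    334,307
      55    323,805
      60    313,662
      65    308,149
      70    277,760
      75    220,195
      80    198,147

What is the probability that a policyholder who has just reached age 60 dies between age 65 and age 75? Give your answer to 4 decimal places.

0.2804

We want 5|10q60 = (l_65 − l_75)/l_60.
This is the probability of reaching 65 but not 75, conditional on being alive at 60: (l_65 − l_75) / l_60.
= (308,149 − 220,195) / 313,662 = 87,954 / 313,662 = 0.280410.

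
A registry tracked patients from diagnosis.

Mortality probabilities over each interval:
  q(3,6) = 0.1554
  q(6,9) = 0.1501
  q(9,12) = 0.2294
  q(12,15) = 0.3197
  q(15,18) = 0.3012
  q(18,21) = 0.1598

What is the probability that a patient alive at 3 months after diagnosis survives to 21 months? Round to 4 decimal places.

0.2209

Survival from 3 to 21 is the product of surviving each interval: (1 − 0.1554) × (1 − 0.1501) × (1 − 0.2294) × (1 − 0.3197) × (1 − 0.3012) × (1 − 0.1598).
= 0.8446 × 0.8499 × 0.7706 × 0.6803 × 0.6988 × 0.8402 = 0.220945.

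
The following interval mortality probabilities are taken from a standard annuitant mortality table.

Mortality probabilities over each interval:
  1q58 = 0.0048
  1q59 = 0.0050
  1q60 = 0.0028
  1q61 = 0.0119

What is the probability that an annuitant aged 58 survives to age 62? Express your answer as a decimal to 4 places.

0.9757

The overall survival probability is (1 − 0.0048) × (1 − 0.0050) × (1 − 0.0028) × (1 − 0.0119).
= 0.9952 × 0.9950 × 0.9972 × 0.9881 = 0.975701.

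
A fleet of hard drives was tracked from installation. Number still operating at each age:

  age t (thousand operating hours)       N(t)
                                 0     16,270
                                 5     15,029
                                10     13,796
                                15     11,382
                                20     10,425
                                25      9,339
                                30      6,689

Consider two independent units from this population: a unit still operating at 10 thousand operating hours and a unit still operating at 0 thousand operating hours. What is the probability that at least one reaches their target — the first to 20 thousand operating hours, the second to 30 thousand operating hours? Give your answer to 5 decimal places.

0.85611

p₁ = N(20)/N(10) = 10,425/13,796 = 0.755654; p₂ = N(30)/N(0) = 6,689/16,270 = 0.411125.
P(at least one) = 1 − (1−p₁)(1−p₂) = 1 − 0.244346 × 0.588875 = 0.856111.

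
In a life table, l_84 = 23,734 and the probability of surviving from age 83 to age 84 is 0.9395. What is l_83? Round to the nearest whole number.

l_83 = l_84 / p = 23,734 / 0.9395 = 25262.

25262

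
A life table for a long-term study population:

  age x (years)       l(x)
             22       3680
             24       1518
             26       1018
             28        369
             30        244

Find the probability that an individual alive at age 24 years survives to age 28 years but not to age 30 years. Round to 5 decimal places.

0.08235

This is the probability of reaching 28 but not 30, conditional on being alive at 24: (l(28) − l(30)) / l(24).
= (369 − 244) / 1518 = 125 / 1518 = 0.082345.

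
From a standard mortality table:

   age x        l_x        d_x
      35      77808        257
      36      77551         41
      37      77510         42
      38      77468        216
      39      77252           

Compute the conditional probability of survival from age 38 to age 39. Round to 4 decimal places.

0.9972

The conditional survival probability is l_39/l_38 = 77252/77468 = 0.997212.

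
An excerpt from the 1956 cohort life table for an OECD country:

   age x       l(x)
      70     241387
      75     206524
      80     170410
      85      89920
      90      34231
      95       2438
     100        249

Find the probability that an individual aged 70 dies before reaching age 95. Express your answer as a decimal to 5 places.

P(die before 95 | alive at 70) = 1 − l(95)/l(70) = 1 − 2438/241387 = (238949)/241387 = 0.989900.

0.98990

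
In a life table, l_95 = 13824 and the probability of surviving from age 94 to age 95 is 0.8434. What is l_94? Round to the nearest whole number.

16391

l_94 = l_95 / p = 13824 / 0.8434 = 16391.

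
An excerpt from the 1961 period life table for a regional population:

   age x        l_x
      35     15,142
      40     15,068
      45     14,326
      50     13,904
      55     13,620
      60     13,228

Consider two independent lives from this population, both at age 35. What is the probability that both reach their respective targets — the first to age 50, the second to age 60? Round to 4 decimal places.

0.8022

p₁ = l_50/l_35 = 13,904/15,142 = 0.918241; p₂ = l_60/l_35 = 13,228/15,142 = 0.873597.
P(both) = p₁ × p₂ = 0.918241 × 0.873597 = 0.802173.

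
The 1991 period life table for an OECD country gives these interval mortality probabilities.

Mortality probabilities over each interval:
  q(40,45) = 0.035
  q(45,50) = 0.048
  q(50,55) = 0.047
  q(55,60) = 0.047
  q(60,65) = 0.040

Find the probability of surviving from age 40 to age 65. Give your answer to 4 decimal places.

0.8010

The overall survival probability is (1 − 0.035) × (1 − 0.048) × (1 − 0.047) × (1 − 0.047) × (1 − 0.040).
= 0.965 × 0.952 × 0.953 × 0.953 × 0.960 = 0.800979.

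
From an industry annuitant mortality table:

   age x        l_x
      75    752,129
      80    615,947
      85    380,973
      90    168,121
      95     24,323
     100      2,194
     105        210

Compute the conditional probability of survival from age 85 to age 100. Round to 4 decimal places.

0.0058

We want 15p85 = l_100/l_85.
The conditional survival probability is l_100/l_85 = 2,194/380,973 = 0.005759.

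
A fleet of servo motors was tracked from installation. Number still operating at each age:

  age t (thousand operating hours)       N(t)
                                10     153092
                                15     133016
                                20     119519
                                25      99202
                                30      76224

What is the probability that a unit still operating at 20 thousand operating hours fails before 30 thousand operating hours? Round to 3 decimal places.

0.362

P(fail before 30 | operational at 20) = 1 − N(30)/N(20) = 1 − 76224/119519 = (43295)/119519 = 0.362244.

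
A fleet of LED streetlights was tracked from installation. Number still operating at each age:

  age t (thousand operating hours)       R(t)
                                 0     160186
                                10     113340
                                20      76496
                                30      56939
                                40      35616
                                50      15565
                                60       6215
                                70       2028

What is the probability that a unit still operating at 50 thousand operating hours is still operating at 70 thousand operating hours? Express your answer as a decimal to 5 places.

0.13029

The conditional survival probability is R(70)/R(50) = 2028/15565 = 0.130292.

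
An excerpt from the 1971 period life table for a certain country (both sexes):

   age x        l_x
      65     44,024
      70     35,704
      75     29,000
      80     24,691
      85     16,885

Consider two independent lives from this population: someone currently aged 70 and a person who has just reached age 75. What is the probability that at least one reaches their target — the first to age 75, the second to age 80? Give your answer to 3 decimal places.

0.972

p₁ = l_75/l_70 = 29,000/35,704 = 0.812234; p₂ = l_80/l_75 = 24,691/29,000 = 0.851414.
P(at least one) = 1 − (1−p₁)(1−p₂) = 1 − 0.187766 × 0.148586 = 0.972101.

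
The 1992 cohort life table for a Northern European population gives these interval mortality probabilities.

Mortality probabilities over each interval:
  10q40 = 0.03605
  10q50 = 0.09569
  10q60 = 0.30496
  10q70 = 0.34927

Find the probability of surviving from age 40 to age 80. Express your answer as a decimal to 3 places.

0.394

The overall survival probability is (1 − 0.03605) × (1 − 0.09569) × (1 − 0.30496) × (1 − 0.34927).
= 0.96395 × 0.90431 × 0.69504 × 0.65073 = 0.394260.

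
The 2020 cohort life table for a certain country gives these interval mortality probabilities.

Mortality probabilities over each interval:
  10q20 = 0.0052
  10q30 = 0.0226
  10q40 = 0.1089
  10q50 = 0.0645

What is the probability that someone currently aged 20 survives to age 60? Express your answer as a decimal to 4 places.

0.8105

Survival from 20 to 60 is the product of surviving each interval: (1 − 0.0052) × (1 − 0.0226) × (1 − 0.1089) × (1 − 0.0645).
= 0.9948 × 0.9774 × 0.8911 × 0.9355 = 0.810547.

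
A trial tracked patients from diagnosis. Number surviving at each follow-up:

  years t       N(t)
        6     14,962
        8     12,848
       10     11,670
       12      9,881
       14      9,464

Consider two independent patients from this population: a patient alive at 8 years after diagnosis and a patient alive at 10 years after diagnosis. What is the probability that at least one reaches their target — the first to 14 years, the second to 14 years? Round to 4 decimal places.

p₁ = N(14)/N(8) = 9,464/12,848 = 0.736613; p₂ = N(14)/N(10) = 9,464/11,670 = 0.810968.
P(at least one) = 1 − (1−p₁)(1−p₂) = 1 − 0.263387 × 0.189032 = 0.950211.

0.9502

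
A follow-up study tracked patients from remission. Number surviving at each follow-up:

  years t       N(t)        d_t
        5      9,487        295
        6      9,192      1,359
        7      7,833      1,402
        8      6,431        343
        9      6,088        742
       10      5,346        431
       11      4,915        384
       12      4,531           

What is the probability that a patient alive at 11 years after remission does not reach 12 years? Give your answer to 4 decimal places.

0.0781

P(die before 12 | alive at 11) = 1 − N(12)/N(11) = 1 − 4,531/4,915 = (384)/4,915 = 0.078128.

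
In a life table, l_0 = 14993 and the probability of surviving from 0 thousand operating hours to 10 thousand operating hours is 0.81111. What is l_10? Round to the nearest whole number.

12161

l_10 = l_0 × p = 14993 × 0.81111 = 12161.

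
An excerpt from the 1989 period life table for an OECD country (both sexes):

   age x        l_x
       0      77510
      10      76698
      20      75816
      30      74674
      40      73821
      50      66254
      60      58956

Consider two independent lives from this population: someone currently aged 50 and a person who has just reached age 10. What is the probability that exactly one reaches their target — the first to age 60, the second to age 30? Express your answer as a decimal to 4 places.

p₁ = l_60/l_50 = 58956/66254 = 0.889848; p₂ = l_30/l_10 = 74674/76698 = 0.973611.
P(exactly one) = p₁(1−p₂) + (1−p₁)p₂ = 0.023482 + 0.107245 = 0.130727.

0.1307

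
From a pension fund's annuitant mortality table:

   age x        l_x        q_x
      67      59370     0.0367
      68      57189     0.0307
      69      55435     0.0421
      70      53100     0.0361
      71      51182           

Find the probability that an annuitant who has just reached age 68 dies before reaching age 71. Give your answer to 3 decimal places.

P(die before 71 | alive at 68) = 1 − l_71/l_68 = 1 − 51182/57189 = (6007)/57189 = 0.105038.

0.105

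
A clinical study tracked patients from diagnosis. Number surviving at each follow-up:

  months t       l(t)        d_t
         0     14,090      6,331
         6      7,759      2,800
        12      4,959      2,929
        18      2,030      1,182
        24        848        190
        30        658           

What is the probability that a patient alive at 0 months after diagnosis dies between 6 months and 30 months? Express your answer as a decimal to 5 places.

This is the probability of reaching 6 but not 30, conditional on being alive at 0: (l(6) − l(30)) / l(0).
= (7,759 − 658) / 14,090 = 7,101 / 14,090 = 0.503974.

0.50397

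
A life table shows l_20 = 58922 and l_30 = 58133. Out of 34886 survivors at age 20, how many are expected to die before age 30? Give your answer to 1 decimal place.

The relevant probability is 1 − 58133/58922 = 0.013391.
Expected number = 34886 × 0.013391 = 467.1.

467.1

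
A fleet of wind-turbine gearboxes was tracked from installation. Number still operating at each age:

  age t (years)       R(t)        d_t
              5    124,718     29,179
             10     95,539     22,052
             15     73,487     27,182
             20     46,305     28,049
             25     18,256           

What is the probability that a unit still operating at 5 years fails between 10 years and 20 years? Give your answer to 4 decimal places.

0.3948

This is the probability of reaching 10 but not 20, conditional on being operational at 5: (R(10) − R(20)) / R(5).
= (95,539 − 46,305) / 124,718 = 49,234 / 124,718 = 0.394763.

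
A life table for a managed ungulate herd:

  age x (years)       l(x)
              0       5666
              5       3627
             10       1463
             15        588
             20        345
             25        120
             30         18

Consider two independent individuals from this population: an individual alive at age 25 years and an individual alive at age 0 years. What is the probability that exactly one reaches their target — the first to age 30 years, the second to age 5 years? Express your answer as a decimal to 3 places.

0.598

p₁ = l(30)/l(25) = 18/120 = 0.150000; p₂ = l(5)/l(0) = 3627/5666 = 0.640134.
P(exactly one) = p₁(1−p₂) + (1−p₁)p₂ = 0.053980 + 0.544114 = 0.598094.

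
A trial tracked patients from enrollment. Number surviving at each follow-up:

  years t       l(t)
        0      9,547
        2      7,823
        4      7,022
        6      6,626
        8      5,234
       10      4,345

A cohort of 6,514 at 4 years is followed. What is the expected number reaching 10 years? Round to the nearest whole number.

4031

The relevant probability is 4,345/7,022 = 0.618770.
Expected number = 6,514 × 0.618770 = 4031.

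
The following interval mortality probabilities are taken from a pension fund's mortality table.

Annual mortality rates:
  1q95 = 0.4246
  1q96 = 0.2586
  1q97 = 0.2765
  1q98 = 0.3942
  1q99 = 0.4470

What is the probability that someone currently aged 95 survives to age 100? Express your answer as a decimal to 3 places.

5p95 = (1 − 0.4246) × (1 − 0.2586) × (1 − 0.2765) × (1 − 0.3942) × (1 − 0.4470).
= 0.5754 × 0.7414 × 0.7235 × 0.6058 × 0.5530 = 0.103399.

0.103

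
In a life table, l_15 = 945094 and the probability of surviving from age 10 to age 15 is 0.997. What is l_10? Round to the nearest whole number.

l_10 = l_15 / p = 945094 / 0.997 = 947938.

947938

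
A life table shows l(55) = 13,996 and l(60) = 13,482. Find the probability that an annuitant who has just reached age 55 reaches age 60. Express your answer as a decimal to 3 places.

The conditional survival probability is l(60)/l(55) = 13,482/13,996 = 0.963275.

0.963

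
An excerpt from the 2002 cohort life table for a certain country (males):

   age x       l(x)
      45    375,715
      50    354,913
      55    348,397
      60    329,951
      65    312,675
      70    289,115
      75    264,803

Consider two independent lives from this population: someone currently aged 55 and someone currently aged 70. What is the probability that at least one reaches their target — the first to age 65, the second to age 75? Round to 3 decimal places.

0.991

p₁ = l(65)/l(55) = 312,675/348,397 = 0.897468; p₂ = l(75)/l(70) = 264,803/289,115 = 0.915909.
P(at least one) = 1 − (1−p₁)(1−p₂) = 1 − 0.102532 × 0.084091 = 0.991378.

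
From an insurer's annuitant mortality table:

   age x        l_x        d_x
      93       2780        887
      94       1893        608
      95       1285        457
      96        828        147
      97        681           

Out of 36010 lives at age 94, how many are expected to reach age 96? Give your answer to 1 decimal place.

The relevant probability is 828/1893 = 0.437401.
Expected number = 36010 × 0.437401 = 15750.8.

15750.8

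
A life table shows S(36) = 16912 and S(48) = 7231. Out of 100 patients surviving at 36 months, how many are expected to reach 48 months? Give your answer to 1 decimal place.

The relevant probability is 7231/16912 = 0.427566.
Expected number = 100 × 0.427566 = 42.8.

42.8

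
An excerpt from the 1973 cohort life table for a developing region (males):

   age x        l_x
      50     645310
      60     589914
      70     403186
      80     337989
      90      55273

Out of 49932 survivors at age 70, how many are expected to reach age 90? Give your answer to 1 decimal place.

The relevant probability is 55273/403186 = 0.137091.
Expected number = 49932 × 0.137091 = 6845.2.

6845.2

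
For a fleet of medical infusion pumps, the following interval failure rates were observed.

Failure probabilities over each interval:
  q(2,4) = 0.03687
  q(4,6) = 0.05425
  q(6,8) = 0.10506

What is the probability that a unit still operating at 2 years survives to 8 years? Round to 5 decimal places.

P(survive 2→8) = (1 − 0.03687) × (1 − 0.05425) × (1 − 0.10506).
= 0.96313 × 0.94575 × 0.89494 = 0.815183.

0.81518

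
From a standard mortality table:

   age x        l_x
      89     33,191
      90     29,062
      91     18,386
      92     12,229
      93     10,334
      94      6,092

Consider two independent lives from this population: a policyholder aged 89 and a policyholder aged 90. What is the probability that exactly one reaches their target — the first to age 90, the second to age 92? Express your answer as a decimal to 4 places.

p₁ = l_90/l_89 = 29,062/33,191 = 0.875599; p₂ = l_92/l_90 = 12,229/29,062 = 0.420790.
P(exactly one) = p₁(1−p₂) + (1−p₁)p₂ = 0.507156 + 0.052347 = 0.559502.

0.5595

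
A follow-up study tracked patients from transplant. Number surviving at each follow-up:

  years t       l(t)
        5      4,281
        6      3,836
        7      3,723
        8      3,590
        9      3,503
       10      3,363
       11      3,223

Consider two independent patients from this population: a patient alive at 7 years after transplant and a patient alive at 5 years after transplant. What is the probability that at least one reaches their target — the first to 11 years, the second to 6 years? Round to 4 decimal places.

0.9860

p₁ = l(11)/l(7) = 3,223/3,723 = 0.865700; p₂ = l(6)/l(5) = 3,836/4,281 = 0.896052.
P(at least one) = 1 − (1−p₁)(1−p₂) = 1 − 0.134300 × 0.103948 = 0.986040.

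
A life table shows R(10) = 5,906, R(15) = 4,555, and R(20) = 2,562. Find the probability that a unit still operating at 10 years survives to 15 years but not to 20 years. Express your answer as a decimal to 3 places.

0.337

This is the probability of reaching 15 but not 20, conditional on being operational at 10: (R(15) − R(20)) / R(10).
= (4,555 − 2,562) / 5,906 = 1,993 / 5,906 = 0.337453.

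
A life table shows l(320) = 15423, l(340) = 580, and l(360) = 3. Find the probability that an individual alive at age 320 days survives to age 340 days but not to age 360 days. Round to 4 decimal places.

This is the probability of reaching 340 but not 360, conditional on being alive at 320: (l(340) − l(360)) / l(320).
= (580 − 3) / 15423 = 577 / 15423 = 0.037412.

0.0374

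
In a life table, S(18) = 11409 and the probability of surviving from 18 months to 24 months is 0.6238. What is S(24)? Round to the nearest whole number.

7117

S(24) = S(18) × p = 11409 × 0.6238 = 7117.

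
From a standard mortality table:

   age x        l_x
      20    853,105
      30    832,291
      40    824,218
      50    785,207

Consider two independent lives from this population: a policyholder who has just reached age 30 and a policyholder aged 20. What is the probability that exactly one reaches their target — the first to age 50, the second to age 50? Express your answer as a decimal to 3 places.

0.127

p₁ = l_50/l_30 = 785,207/832,291 = 0.943428; p₂ = l_50/l_20 = 785,207/853,105 = 0.920411.
P(exactly one) = p₁(1−p₂) + (1−p₁)p₂ = 0.075086 + 0.052069 = 0.127156.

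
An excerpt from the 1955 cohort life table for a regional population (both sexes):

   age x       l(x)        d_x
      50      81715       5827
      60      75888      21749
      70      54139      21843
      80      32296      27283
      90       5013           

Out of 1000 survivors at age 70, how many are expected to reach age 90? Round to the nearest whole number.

93

The relevant probability is 5013/54139 = 0.092595.
Expected number = 1000 × 0.092595 = 93.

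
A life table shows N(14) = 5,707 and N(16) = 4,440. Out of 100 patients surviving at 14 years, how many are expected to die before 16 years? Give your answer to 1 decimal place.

The relevant probability is 1 − 4,440/5,707 = 0.222008.
Expected number = 100 × 0.222008 = 22.2.

22.2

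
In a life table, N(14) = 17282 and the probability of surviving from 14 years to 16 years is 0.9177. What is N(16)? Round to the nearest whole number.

15860

N(16) = N(14) × p = 17282 × 0.9177 = 15860.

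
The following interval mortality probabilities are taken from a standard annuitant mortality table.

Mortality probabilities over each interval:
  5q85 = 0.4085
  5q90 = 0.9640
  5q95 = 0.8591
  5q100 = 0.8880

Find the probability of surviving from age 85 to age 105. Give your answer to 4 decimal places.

Survival from 85 to 105 is the product of surviving each interval: (1 − 0.4085) × (1 − 0.9640) × (1 − 0.8591) × (1 − 0.8880).
= 0.5915 × 0.0360 × 0.1409 × 0.1120 = 0.000336.

0.0003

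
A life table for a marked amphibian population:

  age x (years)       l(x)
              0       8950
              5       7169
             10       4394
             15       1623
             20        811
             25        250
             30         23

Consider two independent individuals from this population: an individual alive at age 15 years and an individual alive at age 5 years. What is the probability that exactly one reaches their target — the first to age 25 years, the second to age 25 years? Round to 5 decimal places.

0.17816

p₁ = l(25)/l(15) = 250/1623 = 0.154036; p₂ = l(25)/l(5) = 250/7169 = 0.034872.
P(exactly one) = p₁(1−p₂) + (1−p₁)p₂ = 0.148664 + 0.029500 = 0.178165.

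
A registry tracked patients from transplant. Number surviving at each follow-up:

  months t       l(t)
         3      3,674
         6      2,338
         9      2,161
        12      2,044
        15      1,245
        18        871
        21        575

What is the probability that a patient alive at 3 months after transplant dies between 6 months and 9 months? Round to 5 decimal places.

This is the probability of reaching 6 but not 9, conditional on being alive at 3: (l(6) − l(9)) / l(3).
= (2,338 − 2,161) / 3,674 = 177 / 3,674 = 0.048176.

0.04818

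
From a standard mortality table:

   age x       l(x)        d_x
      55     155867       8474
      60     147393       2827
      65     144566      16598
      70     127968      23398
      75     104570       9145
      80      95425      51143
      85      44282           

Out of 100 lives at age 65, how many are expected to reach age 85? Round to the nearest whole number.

31

The relevant probability is 44282/144566 = 0.306310.
Expected number = 100 × 0.306310 = 31.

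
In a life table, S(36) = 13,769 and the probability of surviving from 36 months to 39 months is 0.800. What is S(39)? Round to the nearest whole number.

S(39) = S(36) × p = 13,769 × 0.800 = 11015.

11015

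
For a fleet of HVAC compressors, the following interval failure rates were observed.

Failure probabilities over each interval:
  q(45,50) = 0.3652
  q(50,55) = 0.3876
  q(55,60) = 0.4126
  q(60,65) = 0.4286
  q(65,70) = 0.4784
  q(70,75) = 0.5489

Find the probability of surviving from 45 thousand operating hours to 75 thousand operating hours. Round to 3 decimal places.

Survival from 45 to 75 is the product of surviving each interval: (1 − 0.3652) × (1 − 0.3876) × (1 − 0.4126) × (1 − 0.4286) × (1 − 0.4784) × (1 − 0.5489).
= 0.6348 × 0.6124 × 0.5874 × 0.5714 × 0.5216 × 0.4511 = 0.030701.

0.031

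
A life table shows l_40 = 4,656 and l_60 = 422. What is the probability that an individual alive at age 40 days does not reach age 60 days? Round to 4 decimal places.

0.9094

P(die before 60 | alive at 40) = 1 − l_60/l_40 = 1 − 422/4,656 = (4,234)/4,656 = 0.909364.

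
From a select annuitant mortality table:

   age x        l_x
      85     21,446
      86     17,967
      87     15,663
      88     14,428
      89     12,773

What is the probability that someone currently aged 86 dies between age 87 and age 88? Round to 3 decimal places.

This is the probability of reaching 87 but not 88, conditional on being alive at 86: (l_87 − l_88) / l_86.
= (15,663 − 14,428) / 17,967 = 1,235 / 17,967 = 0.068737.

0.069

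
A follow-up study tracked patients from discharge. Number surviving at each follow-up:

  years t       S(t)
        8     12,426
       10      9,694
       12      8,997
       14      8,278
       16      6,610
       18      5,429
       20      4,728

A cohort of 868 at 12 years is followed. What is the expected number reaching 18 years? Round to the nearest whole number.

The relevant probability is 5,429/8,997 = 0.603423.
Expected number = 868 × 0.603423 = 524.

524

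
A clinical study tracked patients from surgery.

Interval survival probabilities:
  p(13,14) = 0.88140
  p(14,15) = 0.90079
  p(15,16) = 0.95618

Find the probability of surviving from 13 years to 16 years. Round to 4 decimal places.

0.7592

The overall survival probability is 0.88140 × 0.90079 × 0.95618.
= 0.759165.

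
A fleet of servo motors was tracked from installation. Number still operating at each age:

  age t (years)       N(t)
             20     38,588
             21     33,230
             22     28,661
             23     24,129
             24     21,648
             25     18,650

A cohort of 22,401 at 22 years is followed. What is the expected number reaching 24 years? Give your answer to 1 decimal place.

16919.7

The relevant probability is 21,648/28,661 = 0.755312.
Expected number = 22,401 × 0.755312 = 16919.7.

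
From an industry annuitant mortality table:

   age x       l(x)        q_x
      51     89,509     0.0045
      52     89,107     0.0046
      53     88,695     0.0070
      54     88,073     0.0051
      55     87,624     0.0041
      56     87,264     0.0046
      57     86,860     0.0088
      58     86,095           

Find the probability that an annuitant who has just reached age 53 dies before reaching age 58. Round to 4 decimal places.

0.0293

P(die before 58 | alive at 53) = 1 − l(58)/l(53) = 1 − 86,095/88,695 = (2,600)/88,695 = 0.029314.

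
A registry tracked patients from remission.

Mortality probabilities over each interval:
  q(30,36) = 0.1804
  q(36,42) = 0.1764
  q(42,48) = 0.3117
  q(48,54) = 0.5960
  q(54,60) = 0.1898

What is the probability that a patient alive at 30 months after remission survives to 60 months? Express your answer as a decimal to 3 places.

Survival from 30 to 60 is the product of surviving each interval: (1 − 0.1804) × (1 − 0.1764) × (1 − 0.3117) × (1 − 0.5960) × (1 − 0.1898).
= 0.8196 × 0.8236 × 0.6883 × 0.4040 × 0.8102 = 0.152079.

0.152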